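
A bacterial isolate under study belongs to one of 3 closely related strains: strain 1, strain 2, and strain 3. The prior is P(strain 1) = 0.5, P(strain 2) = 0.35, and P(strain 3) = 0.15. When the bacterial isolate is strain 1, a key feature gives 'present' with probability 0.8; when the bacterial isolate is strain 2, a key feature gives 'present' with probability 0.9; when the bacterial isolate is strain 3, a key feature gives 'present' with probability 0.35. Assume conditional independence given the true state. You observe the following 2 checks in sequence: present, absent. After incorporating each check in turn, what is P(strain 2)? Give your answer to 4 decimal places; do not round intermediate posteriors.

0.2163

Apply Bayes' rule sequentially, carrying P(strain 2) forward.
After 'present': normaliser = 0.8·0.5000 + 0.9·0.3500 + 0.35·0.1500; P(strain 1) ≈ 0.5212, P(strain 2) ≈ 0.4104, P(strain 3) ≈ 0.0684
After 'absent': normaliser = 0.2·0.5212 + 0.1·0.4104 + 0.65·0.0684; P(strain 1) ≈ 0.5494, P(strain 2) ≈ 0.2163, P(strain 3) ≈ 0.2343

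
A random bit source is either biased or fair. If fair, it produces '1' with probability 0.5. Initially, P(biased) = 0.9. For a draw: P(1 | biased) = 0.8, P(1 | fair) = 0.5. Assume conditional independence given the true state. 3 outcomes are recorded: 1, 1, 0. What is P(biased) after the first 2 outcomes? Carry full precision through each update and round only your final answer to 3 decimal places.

After '1': P(biased) = 0.8·0.9000 / (0.8·0.9000 + 0.5·0.1000) ≈ 0.9351
After '1': P(biased) = 0.8·0.9351 / (0.8·0.9351 + 0.5·0.0649) ≈ 0.9584

0.958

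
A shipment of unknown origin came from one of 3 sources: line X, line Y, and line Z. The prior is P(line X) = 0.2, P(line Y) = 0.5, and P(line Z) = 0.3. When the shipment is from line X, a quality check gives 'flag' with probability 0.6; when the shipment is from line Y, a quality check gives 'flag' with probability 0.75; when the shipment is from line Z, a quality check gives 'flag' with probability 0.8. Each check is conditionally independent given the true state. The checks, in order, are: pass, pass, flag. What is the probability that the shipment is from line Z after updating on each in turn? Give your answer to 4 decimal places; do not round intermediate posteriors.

After 'pass': normaliser = 0.4·0.2000 + 0.25·0.5000 + 0.2·0.3000; P(line X) ≈ 0.3019, P(line Y) ≈ 0.4717, P(line Z) ≈ 0.2264
After 'pass': normaliser = 0.4·0.3019 + 0.25·0.4717 + 0.2·0.2264; P(line X) ≈ 0.4252, P(line Y) ≈ 0.4153, P(line Z) ≈ 0.1595
After 'flag': normaliser = 0.6·0.4252 + 0.75·0.4153 + 0.8·0.1595; P(line X) ≈ 0.3676, P(line Y) ≈ 0.4487, P(line Z) ≈ 0.1838

0.1838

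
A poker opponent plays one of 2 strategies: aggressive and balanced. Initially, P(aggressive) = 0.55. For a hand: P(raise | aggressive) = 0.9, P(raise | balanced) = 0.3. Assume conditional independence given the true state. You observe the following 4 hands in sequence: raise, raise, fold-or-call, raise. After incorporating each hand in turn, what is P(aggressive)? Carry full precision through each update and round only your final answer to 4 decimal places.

After 'raise': P(aggressive) = 0.9·0.5500 / (0.9·0.5500 + 0.3·0.4500) ≈ 0.7857
After 'raise': P(aggressive) = 0.9·0.7857 / (0.9·0.7857 + 0.3·0.2143) ≈ 0.9167
After 'fold-or-call': P(aggressive) = 0.1·0.9167 / (0.1·0.9167 + 0.7·0.0833) ≈ 0.6111
After 'raise': P(aggressive) = 0.9·0.6111 / (0.9·0.6111 + 0.3·0.3889) ≈ 0.8250

0.8250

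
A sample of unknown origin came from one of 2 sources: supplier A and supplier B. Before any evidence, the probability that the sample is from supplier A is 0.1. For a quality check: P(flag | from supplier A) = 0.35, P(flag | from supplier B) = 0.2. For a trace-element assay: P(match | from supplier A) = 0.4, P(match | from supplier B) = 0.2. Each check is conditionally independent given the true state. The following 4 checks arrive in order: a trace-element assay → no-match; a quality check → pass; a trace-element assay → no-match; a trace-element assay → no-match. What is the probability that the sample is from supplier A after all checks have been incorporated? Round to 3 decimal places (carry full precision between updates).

0.037

After a trace-element assay='no-match': P(supplier A) = 0.6·0.1000 / (0.6·0.1000 + 0.8·0.9000) ≈ 0.0769
After a quality check='pass': P(supplier A) = 0.65·0.0769 / (0.65·0.0769 + 0.8·0.9231) ≈ 0.0634
After a trace-element assay='no-match': P(supplier A) = 0.6·0.0634 / (0.6·0.0634 + 0.8·0.9366) ≈ 0.0483
After a trace-element assay='no-match': P(supplier A) = 0.6·0.0483 / (0.6·0.0483 + 0.8·0.9517) ≈ 0.0367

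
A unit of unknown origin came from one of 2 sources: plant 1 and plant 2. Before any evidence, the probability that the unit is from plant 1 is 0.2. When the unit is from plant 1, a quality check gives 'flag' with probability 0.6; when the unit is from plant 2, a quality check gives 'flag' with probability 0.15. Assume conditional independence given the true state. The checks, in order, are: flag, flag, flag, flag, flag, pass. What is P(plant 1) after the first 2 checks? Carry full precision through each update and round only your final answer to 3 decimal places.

0.800

After 'flag': P(plant 1) = 0.6·0.2000 / (0.6·0.2000 + 0.15·0.8000) ≈ 0.5000
After 'flag': P(plant 1) = 0.6·0.5000 / (0.6·0.5000 + 0.15·0.5000) ≈ 0.8000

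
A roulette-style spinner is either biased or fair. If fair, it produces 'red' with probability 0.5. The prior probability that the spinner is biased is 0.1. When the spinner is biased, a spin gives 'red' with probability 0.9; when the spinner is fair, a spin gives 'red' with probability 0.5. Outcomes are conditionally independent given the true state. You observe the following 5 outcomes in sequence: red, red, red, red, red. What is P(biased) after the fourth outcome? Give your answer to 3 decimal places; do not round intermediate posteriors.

0.538

After 'red': P(biased) = 0.9·0.1000 / (0.9·0.1000 + 0.5·0.9000) ≈ 0.1667
After 'red': P(biased) = 0.9·0.1667 / (0.9·0.1667 + 0.5·0.8333) ≈ 0.2647
After 'red': P(biased) = 0.9·0.2647 / (0.9·0.2647 + 0.5·0.7353) ≈ 0.3932
After 'red': P(biased) = 0.9·0.3932 / (0.9·0.3932 + 0.5·0.6068) ≈ 0.5384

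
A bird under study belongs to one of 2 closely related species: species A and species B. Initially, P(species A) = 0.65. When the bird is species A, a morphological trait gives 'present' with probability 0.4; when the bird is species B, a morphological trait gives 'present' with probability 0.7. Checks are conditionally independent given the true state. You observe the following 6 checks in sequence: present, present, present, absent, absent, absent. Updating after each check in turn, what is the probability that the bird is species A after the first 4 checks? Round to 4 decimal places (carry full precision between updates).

Each posterior becomes the prior for the next update.
After 'present': P(species A) = 0.4·0.6500 / (0.4·0.6500 + 0.7·0.3500) ≈ 0.5149
After 'present': P(species A) = 0.4·0.5149 / (0.4·0.5149 + 0.7·0.4851) ≈ 0.3775
After 'present': P(species A) = 0.4·0.3775 / (0.4·0.3775 + 0.7·0.6225) ≈ 0.2573
After 'absent': P(species A) = 0.6·0.2573 / (0.6·0.2573 + 0.3·0.7427) ≈ 0.4093

0.4093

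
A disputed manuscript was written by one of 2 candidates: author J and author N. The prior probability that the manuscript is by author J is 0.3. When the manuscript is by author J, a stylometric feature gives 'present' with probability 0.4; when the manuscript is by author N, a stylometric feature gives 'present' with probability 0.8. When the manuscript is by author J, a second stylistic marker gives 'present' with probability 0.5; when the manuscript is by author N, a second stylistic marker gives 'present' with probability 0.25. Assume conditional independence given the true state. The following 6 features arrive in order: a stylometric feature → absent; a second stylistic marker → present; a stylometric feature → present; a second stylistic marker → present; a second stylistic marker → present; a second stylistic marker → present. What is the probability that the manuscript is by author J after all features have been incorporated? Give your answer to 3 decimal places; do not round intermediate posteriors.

0.911

After a stylometric feature='absent': P(author J) = 0.6·0.3000 / (0.6·0.3000 + 0.2·0.7000) ≈ 0.5625
After a second stylistic marker='present': P(author J) = 0.5·0.5625 / (0.5·0.5625 + 0.25·0.4375) ≈ 0.7200
After a stylometric feature='present': P(author J) = 0.4·0.7200 / (0.4·0.7200 + 0.8·0.2800) ≈ 0.5625
After a second stylistic marker='present': P(author J) = 0.5·0.5625 / (0.5·0.5625 + 0.25·0.4375) ≈ 0.7200
After a second stylistic marker='present': P(author J) = 0.5·0.7200 / (0.5·0.7200 + 0.25·0.2800) ≈ 0.8372
After a second stylistic marker='present': P(author J) = 0.5·0.8372 / (0.5·0.8372 + 0.25·0.1628) ≈ 0.9114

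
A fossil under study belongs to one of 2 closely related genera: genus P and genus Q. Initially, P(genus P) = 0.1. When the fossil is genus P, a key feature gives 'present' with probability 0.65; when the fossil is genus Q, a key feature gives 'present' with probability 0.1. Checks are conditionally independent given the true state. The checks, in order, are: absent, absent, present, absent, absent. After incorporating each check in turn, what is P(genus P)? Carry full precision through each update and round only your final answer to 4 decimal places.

After 'absent': P(genus P) = 0.35·0.1000 / (0.35·0.1000 + 0.9·0.9000) ≈ 0.0414
After 'absent': P(genus P) = 0.35·0.0414 / (0.35·0.0414 + 0.9·0.9586) ≈ 0.0165
After 'present': P(genus P) = 0.65·0.0165 / (0.65·0.0165 + 0.1·0.9835) ≈ 0.0985
After 'absent': P(genus P) = 0.35·0.0985 / (0.35·0.0985 + 0.9·0.9015) ≈ 0.0407
After 'absent': P(genus P) = 0.35·0.0407 / (0.35·0.0407 + 0.9·0.9593) ≈ 0.0163

0.0163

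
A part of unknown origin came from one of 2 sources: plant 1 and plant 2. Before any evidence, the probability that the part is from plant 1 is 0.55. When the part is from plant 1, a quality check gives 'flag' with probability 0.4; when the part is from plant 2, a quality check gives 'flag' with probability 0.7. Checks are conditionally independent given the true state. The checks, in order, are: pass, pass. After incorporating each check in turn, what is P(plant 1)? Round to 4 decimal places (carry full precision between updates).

0.8302

After 'pass': P(plant 1) = 0.6·0.5500 / (0.6·0.5500 + 0.3·0.4500) ≈ 0.7097
After 'pass': P(plant 1) = 0.6·0.7097 / (0.6·0.7097 + 0.3·0.2903) ≈ 0.8302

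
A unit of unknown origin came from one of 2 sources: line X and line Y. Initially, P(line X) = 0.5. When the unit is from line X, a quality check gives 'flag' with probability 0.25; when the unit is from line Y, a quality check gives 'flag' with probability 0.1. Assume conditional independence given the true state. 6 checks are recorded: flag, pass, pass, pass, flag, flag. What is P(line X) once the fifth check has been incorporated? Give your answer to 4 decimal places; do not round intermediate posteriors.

0.7834

After 'flag': P(line X) = 0.25·0.5000 / (0.25·0.5000 + 0.1·0.5000) ≈ 0.7143
After 'pass': P(line X) = 0.75·0.7143 / (0.75·0.7143 + 0.9·0.2857) ≈ 0.6757
After 'pass': P(line X) = 0.75·0.6757 / (0.75·0.6757 + 0.9·0.3243) ≈ 0.6345
After 'pass': P(line X) = 0.75·0.6345 / (0.75·0.6345 + 0.9·0.3655) ≈ 0.5913
After 'flag': P(line X) = 0.25·0.5913 / (0.25·0.5913 + 0.1·0.4087) ≈ 0.7834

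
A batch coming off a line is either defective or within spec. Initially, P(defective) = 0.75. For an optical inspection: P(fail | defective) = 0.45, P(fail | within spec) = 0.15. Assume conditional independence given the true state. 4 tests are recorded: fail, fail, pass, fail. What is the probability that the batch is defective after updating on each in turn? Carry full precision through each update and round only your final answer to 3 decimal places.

After 'fail': P(defective) = 0.45·0.7500 / (0.45·0.7500 + 0.15·0.2500) ≈ 0.9000
After 'fail': P(defective) = 0.45·0.9000 / (0.45·0.9000 + 0.15·0.1000) ≈ 0.9643
After 'pass': P(defective) = 0.55·0.9643 / (0.55·0.9643 + 0.85·0.0357) ≈ 0.9459
After 'fail': P(defective) = 0.45·0.9459 / (0.45·0.9459 + 0.15·0.0541) ≈ 0.9813

0.981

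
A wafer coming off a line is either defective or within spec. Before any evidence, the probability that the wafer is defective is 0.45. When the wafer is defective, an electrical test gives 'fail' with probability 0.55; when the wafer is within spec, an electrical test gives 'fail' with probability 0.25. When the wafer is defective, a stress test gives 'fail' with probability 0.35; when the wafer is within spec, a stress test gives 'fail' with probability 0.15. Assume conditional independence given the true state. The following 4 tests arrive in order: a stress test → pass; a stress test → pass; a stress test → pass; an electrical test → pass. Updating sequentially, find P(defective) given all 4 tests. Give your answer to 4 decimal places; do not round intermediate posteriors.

After a stress test='pass': P(defective) = 0.65·0.4500 / (0.65·0.4500 + 0.85·0.5500) ≈ 0.3849
After a stress test='pass': P(defective) = 0.65·0.3849 / (0.65·0.3849 + 0.85·0.6151) ≈ 0.3236
After a stress test='pass': P(defective) = 0.65·0.3236 / (0.65·0.3236 + 0.85·0.6764) ≈ 0.2679
After an electrical test='pass': P(defective) = 0.45·0.2679 / (0.45·0.2679 + 0.75·0.7321) ≈ 0.1800

0.1800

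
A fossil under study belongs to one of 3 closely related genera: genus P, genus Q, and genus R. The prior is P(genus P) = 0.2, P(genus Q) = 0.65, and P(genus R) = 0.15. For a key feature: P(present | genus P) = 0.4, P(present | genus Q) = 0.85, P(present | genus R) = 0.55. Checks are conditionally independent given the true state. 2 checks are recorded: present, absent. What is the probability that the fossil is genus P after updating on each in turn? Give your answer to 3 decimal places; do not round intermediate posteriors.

0.286

Each posterior becomes the prior for the next update.
After 'present': normaliser = 0.4·0.2000 + 0.85·0.6500 + 0.55·0.1500; P(genus P) ≈ 0.1119, P(genus Q) ≈ 0.7727, P(genus R) ≈ 0.1154
After 'absent': normaliser = 0.6·0.1119 + 0.15·0.7727 + 0.45·0.1154; P(genus P) ≈ 0.2857, P(genus Q) ≈ 0.4933, P(genus R) ≈ 0.2210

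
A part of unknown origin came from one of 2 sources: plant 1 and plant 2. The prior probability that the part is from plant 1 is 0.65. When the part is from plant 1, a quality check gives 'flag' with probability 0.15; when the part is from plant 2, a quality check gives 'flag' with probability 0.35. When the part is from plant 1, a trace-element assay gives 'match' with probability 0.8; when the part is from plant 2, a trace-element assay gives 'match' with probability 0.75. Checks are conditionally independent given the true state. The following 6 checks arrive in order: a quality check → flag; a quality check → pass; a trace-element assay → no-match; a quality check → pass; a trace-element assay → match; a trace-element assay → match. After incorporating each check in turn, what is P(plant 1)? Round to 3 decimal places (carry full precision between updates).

Each posterior becomes the prior for the next update.
After a quality check='flag': P(plant 1) = 0.15·0.6500 / (0.15·0.6500 + 0.35·0.3500) ≈ 0.4432
After a quality check='pass': P(plant 1) = 0.85·0.4432 / (0.85·0.4432 + 0.65·0.5568) ≈ 0.5100
After a trace-element assay='no-match': P(plant 1) = 0.2·0.5100 / (0.2·0.5100 + 0.25·0.4900) ≈ 0.4543
After a quality check='pass': P(plant 1) = 0.85·0.4543 / (0.85·0.4543 + 0.65·0.5457) ≈ 0.5213
After a trace-element assay='match': P(plant 1) = 0.8·0.5213 / (0.8·0.5213 + 0.75·0.4787) ≈ 0.5373
After a trace-element assay='match': P(plant 1) = 0.8·0.5373 / (0.8·0.5373 + 0.75·0.4627) ≈ 0.5533

0.553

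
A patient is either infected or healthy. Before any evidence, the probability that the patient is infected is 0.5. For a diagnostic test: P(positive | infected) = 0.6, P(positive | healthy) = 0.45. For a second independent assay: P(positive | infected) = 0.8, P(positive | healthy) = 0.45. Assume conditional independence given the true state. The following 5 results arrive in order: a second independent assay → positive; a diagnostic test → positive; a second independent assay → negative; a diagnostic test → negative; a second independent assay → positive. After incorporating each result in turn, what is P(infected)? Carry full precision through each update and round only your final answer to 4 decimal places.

After a second independent assay='positive': P(infected) = 0.8·0.5000 / (0.8·0.5000 + 0.45·0.5000) ≈ 0.6400
After a diagnostic test='positive': P(infected) = 0.6·0.6400 / (0.6·0.6400 + 0.45·0.3600) ≈ 0.7033
After a second independent assay='negative': P(infected) = 0.2·0.7033 / (0.2·0.7033 + 0.55·0.2967) ≈ 0.4629
After a diagnostic test='negative': P(infected) = 0.4·0.4629 / (0.4·0.4629 + 0.55·0.5371) ≈ 0.3853
After a second independent assay='positive': P(infected) = 0.8·0.3853 / (0.8·0.3853 + 0.45·0.6147) ≈ 0.5271

0.5271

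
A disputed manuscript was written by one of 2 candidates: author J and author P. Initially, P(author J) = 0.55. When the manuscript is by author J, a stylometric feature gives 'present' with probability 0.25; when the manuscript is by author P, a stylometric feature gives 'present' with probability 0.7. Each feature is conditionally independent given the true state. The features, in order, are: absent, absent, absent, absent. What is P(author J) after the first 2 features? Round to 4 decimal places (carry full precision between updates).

0.8842

After 'absent': P(author J) = 0.75·0.5500 / (0.75·0.5500 + 0.3·0.4500) ≈ 0.7534
After 'absent': P(author J) = 0.75·0.7534 / (0.75·0.7534 + 0.3·0.2466) ≈ 0.8842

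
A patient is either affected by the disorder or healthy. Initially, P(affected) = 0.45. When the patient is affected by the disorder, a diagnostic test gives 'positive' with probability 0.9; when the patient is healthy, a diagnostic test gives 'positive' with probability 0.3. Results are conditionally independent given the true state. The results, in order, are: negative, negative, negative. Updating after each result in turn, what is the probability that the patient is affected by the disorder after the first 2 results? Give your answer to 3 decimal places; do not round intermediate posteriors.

After 'negative': P(affected) = 0.1·0.4500 / (0.1·0.4500 + 0.7·0.5500) ≈ 0.1047
After 'negative': P(affected) = 0.1·0.1047 / (0.1·0.1047 + 0.7·0.8953) ≈ 0.0164

0.016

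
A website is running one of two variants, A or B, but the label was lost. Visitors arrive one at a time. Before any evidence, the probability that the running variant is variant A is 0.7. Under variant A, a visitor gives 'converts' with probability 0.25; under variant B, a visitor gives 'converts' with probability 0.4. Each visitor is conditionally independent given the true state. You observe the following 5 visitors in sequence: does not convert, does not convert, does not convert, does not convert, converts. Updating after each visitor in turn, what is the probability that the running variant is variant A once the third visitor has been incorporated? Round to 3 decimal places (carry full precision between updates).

After 'does not convert': P(A) = 0.75·0.7000 / (0.75·0.7000 + 0.6·0.3000) ≈ 0.7447
After 'does not convert': P(A) = 0.75·0.7447 / (0.75·0.7447 + 0.6·0.2553) ≈ 0.7848
After 'does not convert': P(A) = 0.75·0.7848 / (0.75·0.7848 + 0.6·0.2152) ≈ 0.8201

0.820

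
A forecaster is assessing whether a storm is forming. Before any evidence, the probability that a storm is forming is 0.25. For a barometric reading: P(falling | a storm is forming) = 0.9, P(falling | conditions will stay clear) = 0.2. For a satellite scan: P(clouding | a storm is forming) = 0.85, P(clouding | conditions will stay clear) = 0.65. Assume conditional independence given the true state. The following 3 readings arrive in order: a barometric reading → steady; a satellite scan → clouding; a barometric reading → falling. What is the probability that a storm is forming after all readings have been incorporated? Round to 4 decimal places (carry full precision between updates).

0.1969

After a barometric reading='steady': P(storm) = 0.1·0.2500 / (0.1·0.2500 + 0.8·0.7500) ≈ 0.0400
After a satellite scan='clouding': P(storm) = 0.85·0.0400 / (0.85·0.0400 + 0.65·0.9600) ≈ 0.0517
After a barometric reading='falling': P(storm) = 0.9·0.0517 / (0.9·0.0517 + 0.2·0.9483) ≈ 0.1969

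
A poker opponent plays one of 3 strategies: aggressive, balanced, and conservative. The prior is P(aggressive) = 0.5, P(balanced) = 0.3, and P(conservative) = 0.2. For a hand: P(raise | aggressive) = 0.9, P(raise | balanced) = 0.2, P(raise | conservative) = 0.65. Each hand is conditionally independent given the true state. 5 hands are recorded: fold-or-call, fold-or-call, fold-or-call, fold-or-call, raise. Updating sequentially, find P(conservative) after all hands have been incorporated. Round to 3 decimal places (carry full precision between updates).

0.073

After 'fold-or-call': normaliser = 0.1·0.5000 + 0.8·0.3000 + 0.35·0.2000; P(aggressive) ≈ 0.1389, P(balanced) ≈ 0.6667, P(conservative) ≈ 0.1944
After 'fold-or-call': normaliser = 0.1·0.1389 + 0.8·0.6667 + 0.35·0.1944; P(aggressive) ≈ 0.0226, P(balanced) ≈ 0.8668, P(conservative) ≈ 0.1106
After 'fold-or-call': normaliser = 0.1·0.0226 + 0.8·0.8668 + 0.35·0.1106; P(aggressive) ≈ 0.0031, P(balanced) ≈ 0.9442, P(conservative) ≈ 0.0527
After 'fold-or-call': normaliser = 0.1·0.0031 + 0.8·0.9442 + 0.35·0.0527; P(aggressive) ≈ 0.0004, P(balanced) ≈ 0.9758, P(conservative) ≈ 0.0238
After 'raise': normaliser = 0.9·0.0004 + 0.2·0.9758 + 0.65·0.0238; P(aggressive) ≈ 0.0017, P(balanced) ≈ 0.9249, P(conservative) ≈ 0.0734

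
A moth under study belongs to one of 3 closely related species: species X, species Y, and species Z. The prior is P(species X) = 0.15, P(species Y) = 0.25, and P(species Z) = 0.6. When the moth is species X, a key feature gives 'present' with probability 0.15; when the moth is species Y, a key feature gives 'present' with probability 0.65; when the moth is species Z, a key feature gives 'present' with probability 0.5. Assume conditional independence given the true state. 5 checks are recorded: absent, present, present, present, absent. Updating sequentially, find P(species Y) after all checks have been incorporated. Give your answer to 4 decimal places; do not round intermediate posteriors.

Each posterior becomes the prior for the next update.
After 'absent': normaliser = 0.85·0.1500 + 0.35·0.2500 + 0.5·0.6000; P(species X) ≈ 0.2476, P(species Y) ≈ 0.1699, P(species Z) ≈ 0.5825
After 'present': normaliser = 0.15·0.2476 + 0.65·0.1699 + 0.5·0.5825; P(species X) ≈ 0.0846, P(species Y) ≈ 0.2517, P(species Z) ≈ 0.6637
After 'present': normaliser = 0.15·0.0846 + 0.65·0.2517 + 0.5·0.6637; P(species X) ≈ 0.0250, P(species Y) ≈ 0.3219, P(species Z) ≈ 0.6531
After 'present': normaliser = 0.15·0.0250 + 0.65·0.3219 + 0.5·0.6531; P(species X) ≈ 0.0069, P(species Y) ≈ 0.3878, P(species Z) ≈ 0.6052
After 'absent': normaliser = 0.85·0.0069 + 0.35·0.3878 + 0.5·0.6052; P(species X) ≈ 0.0133, P(species Y) ≈ 0.3055, P(species Z) ≈ 0.6812

0.3055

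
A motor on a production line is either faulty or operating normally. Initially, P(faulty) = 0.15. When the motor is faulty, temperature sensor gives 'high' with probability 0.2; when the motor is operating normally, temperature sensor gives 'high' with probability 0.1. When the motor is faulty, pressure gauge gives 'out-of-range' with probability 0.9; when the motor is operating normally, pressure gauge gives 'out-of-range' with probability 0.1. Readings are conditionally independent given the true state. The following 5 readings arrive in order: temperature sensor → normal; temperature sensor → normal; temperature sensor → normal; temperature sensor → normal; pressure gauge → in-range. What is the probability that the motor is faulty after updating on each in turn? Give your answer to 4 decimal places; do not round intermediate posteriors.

0.0121

After temperature sensor='normal': P(faulty) = 0.8·0.1500 / (0.8·0.1500 + 0.9·0.8500) ≈ 0.1356
After temperature sensor='normal': P(faulty) = 0.8·0.1356 / (0.8·0.1356 + 0.9·0.8644) ≈ 0.1224
After temperature sensor='normal': P(faulty) = 0.8·0.1224 / (0.8·0.1224 + 0.9·0.8776) ≈ 0.1103
After temperature sensor='normal': P(faulty) = 0.8·0.1103 / (0.8·0.1103 + 0.9·0.8897) ≈ 0.0992
After pressure gauge='in-range': P(faulty) = 0.1·0.0992 / (0.1·0.0992 + 0.9·0.9008) ≈ 0.0121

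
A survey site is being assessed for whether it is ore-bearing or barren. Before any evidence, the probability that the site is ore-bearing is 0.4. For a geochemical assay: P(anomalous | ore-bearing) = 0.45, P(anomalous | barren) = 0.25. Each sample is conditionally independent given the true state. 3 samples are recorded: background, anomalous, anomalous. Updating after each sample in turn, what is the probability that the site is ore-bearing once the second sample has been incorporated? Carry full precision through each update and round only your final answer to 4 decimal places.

After 'background': P(ore) = 0.55·0.4000 / (0.55·0.4000 + 0.75·0.6000) ≈ 0.3284
After 'anomalous': P(ore) = 0.45·0.3284 / (0.45·0.3284 + 0.25·0.6716) ≈ 0.4681

0.4681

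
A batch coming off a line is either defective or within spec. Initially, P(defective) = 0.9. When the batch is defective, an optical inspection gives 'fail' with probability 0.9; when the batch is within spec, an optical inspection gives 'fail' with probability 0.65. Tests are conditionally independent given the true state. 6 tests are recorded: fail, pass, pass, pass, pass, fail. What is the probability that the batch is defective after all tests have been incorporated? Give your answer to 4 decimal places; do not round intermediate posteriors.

0.1031

Each posterior becomes the prior for the next update.
After 'fail': P(defective) = 0.9·0.9000 / (0.9·0.9000 + 0.65·0.1000) ≈ 0.9257
After 'pass': P(defective) = 0.1·0.9257 / (0.1·0.9257 + 0.35·0.0743) ≈ 0.7807
After 'pass': P(defective) = 0.1·0.7807 / (0.1·0.7807 + 0.35·0.2193) ≈ 0.5043
After 'pass': P(defective) = 0.1·0.5043 / (0.1·0.5043 + 0.35·0.4957) ≈ 0.2252
After 'pass': P(defective) = 0.1·0.2252 / (0.1·0.2252 + 0.35·0.7748) ≈ 0.0767
After 'fail': P(defective) = 0.9·0.0767 / (0.9·0.0767 + 0.65·0.9233) ≈ 0.1031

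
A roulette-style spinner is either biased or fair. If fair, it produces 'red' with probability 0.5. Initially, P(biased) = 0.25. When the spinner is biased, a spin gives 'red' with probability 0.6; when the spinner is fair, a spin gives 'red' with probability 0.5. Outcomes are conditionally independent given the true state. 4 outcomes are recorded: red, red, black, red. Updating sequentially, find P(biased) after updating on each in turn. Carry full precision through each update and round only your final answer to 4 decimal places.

Each posterior becomes the prior for the next update.
After 'red': P(biased) = 0.6·0.2500 / (0.6·0.2500 + 0.5·0.7500) ≈ 0.2857
After 'red': P(biased) = 0.6·0.2857 / (0.6·0.2857 + 0.5·0.7143) ≈ 0.3243
After 'black': P(biased) = 0.4·0.3243 / (0.4·0.3243 + 0.5·0.6757) ≈ 0.2775
After 'red': P(biased) = 0.6·0.2775 / (0.6·0.2775 + 0.5·0.7225) ≈ 0.3154

0.3154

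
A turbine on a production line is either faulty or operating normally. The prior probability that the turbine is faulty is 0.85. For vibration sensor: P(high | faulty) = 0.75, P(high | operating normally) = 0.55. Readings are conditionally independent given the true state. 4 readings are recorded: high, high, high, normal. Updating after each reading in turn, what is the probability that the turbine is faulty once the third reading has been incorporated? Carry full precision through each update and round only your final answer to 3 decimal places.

Apply Bayes' rule sequentially, carrying P(faulty) forward.
After 'high': P(faulty) = 0.75·0.8500 / (0.75·0.8500 + 0.55·0.1500) ≈ 0.8854
After 'high': P(faulty) = 0.75·0.8854 / (0.75·0.8854 + 0.55·0.1146) ≈ 0.9133
After 'high': P(faulty) = 0.75·0.9133 / (0.75·0.9133 + 0.55·0.0867) ≈ 0.9349

0.935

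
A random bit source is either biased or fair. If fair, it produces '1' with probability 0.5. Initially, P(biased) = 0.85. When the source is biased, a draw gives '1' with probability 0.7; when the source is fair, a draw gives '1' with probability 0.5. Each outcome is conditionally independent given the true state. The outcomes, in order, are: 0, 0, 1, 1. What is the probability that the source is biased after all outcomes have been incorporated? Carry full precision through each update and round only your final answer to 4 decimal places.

0.7999

Each posterior becomes the prior for the next update.
After '0': P(biased) = 0.3·0.8500 / (0.3·0.8500 + 0.5·0.1500) ≈ 0.7727
After '0': P(biased) = 0.3·0.7727 / (0.3·0.7727 + 0.5·0.2273) ≈ 0.6711
After '1': P(biased) = 0.7·0.6711 / (0.7·0.6711 + 0.5·0.3289) ≈ 0.7407
After '1': P(biased) = 0.7·0.7407 / (0.7·0.7407 + 0.5·0.2593) ≈ 0.7999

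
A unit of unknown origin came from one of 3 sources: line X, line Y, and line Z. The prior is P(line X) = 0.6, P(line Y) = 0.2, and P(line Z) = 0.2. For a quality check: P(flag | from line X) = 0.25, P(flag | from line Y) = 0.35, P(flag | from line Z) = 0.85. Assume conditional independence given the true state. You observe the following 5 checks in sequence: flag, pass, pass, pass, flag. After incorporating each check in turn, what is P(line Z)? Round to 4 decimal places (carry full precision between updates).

After 'flag': normaliser = 0.25·0.6000 + 0.35·0.2000 + 0.85·0.2000; P(line X) ≈ 0.3846, P(line Y) ≈ 0.1795, P(line Z) ≈ 0.4359
After 'pass': normaliser = 0.75·0.3846 + 0.65·0.1795 + 0.15·0.4359; P(line X) ≈ 0.6131, P(line Y) ≈ 0.2480, P(line Z) ≈ 0.1390
After 'pass': normaliser = 0.75·0.6131 + 0.65·0.2480 + 0.15·0.1390; P(line X) ≈ 0.7164, P(line Y) ≈ 0.2511, P(line Z) ≈ 0.0325
After 'pass': normaliser = 0.75·0.7164 + 0.65·0.2511 + 0.15·0.0325; P(line X) ≈ 0.7617, P(line Y) ≈ 0.2314, P(line Z) ≈ 0.0069
After 'flag': normaliser = 0.25·0.7617 + 0.35·0.2314 + 0.85·0.0069; P(line X) ≈ 0.6868, P(line Y) ≈ 0.2921, P(line Z) ≈ 0.0212

0.0212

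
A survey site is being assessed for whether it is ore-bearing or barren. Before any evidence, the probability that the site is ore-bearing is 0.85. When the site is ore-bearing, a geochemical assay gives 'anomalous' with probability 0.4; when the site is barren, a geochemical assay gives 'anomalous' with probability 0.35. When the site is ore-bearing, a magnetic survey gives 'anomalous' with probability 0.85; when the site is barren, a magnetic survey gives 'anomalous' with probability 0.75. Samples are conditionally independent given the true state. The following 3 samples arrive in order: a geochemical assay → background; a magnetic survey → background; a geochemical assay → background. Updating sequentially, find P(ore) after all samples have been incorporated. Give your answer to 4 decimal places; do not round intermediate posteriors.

0.7434

Apply Bayes' rule sequentially, carrying P(ore) forward.
After a geochemical assay='background': P(ore) = 0.6·0.8500 / (0.6·0.8500 + 0.65·0.1500) ≈ 0.8395
After a magnetic survey='background': P(ore) = 0.15·0.8395 / (0.15·0.8395 + 0.25·0.1605) ≈ 0.7584
After a geochemical assay='background': P(ore) = 0.6·0.7584 / (0.6·0.7584 + 0.65·0.2416) ≈ 0.7434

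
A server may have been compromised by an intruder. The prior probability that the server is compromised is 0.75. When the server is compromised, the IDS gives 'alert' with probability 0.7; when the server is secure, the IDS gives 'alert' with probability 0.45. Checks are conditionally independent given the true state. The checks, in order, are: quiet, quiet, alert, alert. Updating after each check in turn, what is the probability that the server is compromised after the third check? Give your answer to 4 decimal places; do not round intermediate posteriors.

After 'quiet': P(compromised) = 0.3·0.7500 / (0.3·0.7500 + 0.55·0.2500) ≈ 0.6207
After 'quiet': P(compromised) = 0.3·0.6207 / (0.3·0.6207 + 0.55·0.3793) ≈ 0.4716
After 'alert': P(compromised) = 0.7·0.4716 / (0.7·0.4716 + 0.45·0.5284) ≈ 0.5813

0.5813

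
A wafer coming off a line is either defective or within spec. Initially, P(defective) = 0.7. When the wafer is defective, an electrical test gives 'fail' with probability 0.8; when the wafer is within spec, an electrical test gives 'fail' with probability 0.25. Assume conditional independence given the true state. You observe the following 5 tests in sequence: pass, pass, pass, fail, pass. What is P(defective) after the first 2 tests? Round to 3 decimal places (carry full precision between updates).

After 'pass': P(defective) = 0.2·0.7000 / (0.2·0.7000 + 0.75·0.3000) ≈ 0.3836
After 'pass': P(defective) = 0.2·0.3836 / (0.2·0.3836 + 0.75·0.6164) ≈ 0.1423

0.142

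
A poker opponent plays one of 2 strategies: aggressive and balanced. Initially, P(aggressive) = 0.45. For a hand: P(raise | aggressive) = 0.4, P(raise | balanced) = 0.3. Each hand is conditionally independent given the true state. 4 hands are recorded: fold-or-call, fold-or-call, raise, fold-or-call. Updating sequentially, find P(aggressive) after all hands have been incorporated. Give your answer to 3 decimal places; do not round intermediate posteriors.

After 'fold-or-call': P(aggressive) = 0.6·0.4500 / (0.6·0.4500 + 0.7·0.5500) ≈ 0.4122
After 'fold-or-call': P(aggressive) = 0.6·0.4122 / (0.6·0.4122 + 0.7·0.5878) ≈ 0.3754
After 'raise': P(aggressive) = 0.4·0.3754 / (0.4·0.3754 + 0.3·0.6246) ≈ 0.4449
After 'fold-or-call': P(aggressive) = 0.6·0.4449 / (0.6·0.4449 + 0.7·0.5551) ≈ 0.4072

0.407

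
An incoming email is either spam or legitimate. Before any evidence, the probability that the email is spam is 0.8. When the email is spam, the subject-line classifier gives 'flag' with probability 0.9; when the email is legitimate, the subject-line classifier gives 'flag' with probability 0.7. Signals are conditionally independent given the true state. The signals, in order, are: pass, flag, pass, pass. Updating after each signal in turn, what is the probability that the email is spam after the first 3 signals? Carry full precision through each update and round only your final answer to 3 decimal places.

0.364

Apply Bayes' rule sequentially, carrying P(spam) forward.
After 'pass': P(spam) = 0.1·0.8000 / (0.1·0.8000 + 0.3·0.2000) ≈ 0.5714
After 'flag': P(spam) = 0.9·0.5714 / (0.9·0.5714 + 0.7·0.4286) ≈ 0.6316
After 'pass': P(spam) = 0.1·0.6316 / (0.1·0.6316 + 0.3·0.3684) ≈ 0.3636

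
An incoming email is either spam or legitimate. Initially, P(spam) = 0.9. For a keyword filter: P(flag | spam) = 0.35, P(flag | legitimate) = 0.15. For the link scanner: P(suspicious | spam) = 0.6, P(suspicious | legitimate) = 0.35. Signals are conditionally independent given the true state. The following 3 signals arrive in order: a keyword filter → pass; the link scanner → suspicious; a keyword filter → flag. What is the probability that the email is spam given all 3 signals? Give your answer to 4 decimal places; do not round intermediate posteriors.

After a keyword filter='pass': P(spam) = 0.65·0.9000 / (0.65·0.9000 + 0.85·0.1000) ≈ 0.8731
After the link scanner='suspicious': P(spam) = 0.6·0.8731 / (0.6·0.8731 + 0.35·0.1269) ≈ 0.9219
After a keyword filter='flag': P(spam) = 0.35·0.9219 / (0.35·0.9219 + 0.15·0.0781) ≈ 0.9649

0.9649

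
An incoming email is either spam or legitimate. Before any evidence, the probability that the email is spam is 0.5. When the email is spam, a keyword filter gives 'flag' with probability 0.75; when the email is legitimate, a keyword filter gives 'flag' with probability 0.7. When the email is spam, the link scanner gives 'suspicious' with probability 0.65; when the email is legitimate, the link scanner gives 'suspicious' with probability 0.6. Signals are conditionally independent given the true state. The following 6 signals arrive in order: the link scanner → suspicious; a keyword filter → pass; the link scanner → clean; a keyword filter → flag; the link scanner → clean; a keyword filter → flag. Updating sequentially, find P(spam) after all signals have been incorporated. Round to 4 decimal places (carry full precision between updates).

0.4424

After the link scanner='suspicious': P(spam) = 0.65·0.5000 / (0.65·0.5000 + 0.6·0.5000) ≈ 0.5200
After a keyword filter='pass': P(spam) = 0.25·0.5200 / (0.25·0.5200 + 0.3·0.4800) ≈ 0.4745
After the link scanner='clean': P(spam) = 0.35·0.4745 / (0.35·0.4745 + 0.4·0.5255) ≈ 0.4413
After a keyword filter='flag': P(spam) = 0.75·0.4413 / (0.75·0.4413 + 0.7·0.5587) ≈ 0.4584
After the link scanner='clean': P(spam) = 0.35·0.4584 / (0.35·0.4584 + 0.4·0.5416) ≈ 0.4255
After a keyword filter='flag': P(spam) = 0.75·0.4255 / (0.75·0.4255 + 0.7·0.5745) ≈ 0.4424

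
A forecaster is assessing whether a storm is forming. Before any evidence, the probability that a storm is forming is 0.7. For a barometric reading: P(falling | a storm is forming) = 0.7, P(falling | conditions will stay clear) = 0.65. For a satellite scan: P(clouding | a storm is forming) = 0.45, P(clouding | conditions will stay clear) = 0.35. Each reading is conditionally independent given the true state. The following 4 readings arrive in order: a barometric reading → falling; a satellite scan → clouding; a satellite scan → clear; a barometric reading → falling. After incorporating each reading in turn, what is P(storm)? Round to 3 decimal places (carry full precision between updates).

After a barometric reading='falling': P(storm) = 0.7·0.7000 / (0.7·0.7000 + 0.65·0.3000) ≈ 0.7153
After a satellite scan='clouding': P(storm) = 0.45·0.7153 / (0.45·0.7153 + 0.35·0.2847) ≈ 0.7636
After a satellite scan='clear': P(storm) = 0.55·0.7636 / (0.55·0.7636 + 0.65·0.2364) ≈ 0.7322
After a barometric reading='falling': P(storm) = 0.7·0.7322 / (0.7·0.7322 + 0.65·0.2678) ≈ 0.7465

0.746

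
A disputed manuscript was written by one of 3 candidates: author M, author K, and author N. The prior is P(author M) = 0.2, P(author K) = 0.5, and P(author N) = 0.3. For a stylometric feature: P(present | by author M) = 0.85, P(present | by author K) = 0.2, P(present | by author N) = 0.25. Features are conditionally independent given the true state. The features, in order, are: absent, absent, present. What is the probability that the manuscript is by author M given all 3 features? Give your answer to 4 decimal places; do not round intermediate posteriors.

Each posterior becomes the prior for the next update.
After 'absent': normaliser = 0.15·0.2000 + 0.8·0.5000 + 0.75·0.3000; P(author M) ≈ 0.0458, P(author K) ≈ 0.6107, P(author N) ≈ 0.3435
After 'absent': normaliser = 0.15·0.0458 + 0.8·0.6107 + 0.75·0.3435; P(author M) ≈ 0.0091, P(author K) ≈ 0.6488, P(author N) ≈ 0.3421
After 'present': normaliser = 0.85·0.0091 + 0.2·0.6488 + 0.25·0.3421; P(author M) ≈ 0.0348, P(author K) ≈ 0.5818, P(author N) ≈ 0.3835

0.0348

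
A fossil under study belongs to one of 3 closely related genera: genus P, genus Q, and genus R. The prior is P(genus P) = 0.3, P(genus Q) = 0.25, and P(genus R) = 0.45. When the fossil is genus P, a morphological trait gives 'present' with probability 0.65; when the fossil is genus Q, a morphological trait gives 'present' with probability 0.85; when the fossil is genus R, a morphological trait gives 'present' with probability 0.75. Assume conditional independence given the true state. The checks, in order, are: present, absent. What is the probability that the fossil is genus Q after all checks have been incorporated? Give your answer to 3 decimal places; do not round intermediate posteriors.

0.173

After 'present': normaliser = 0.65·0.3000 + 0.85·0.2500 + 0.75·0.4500; P(genus P) ≈ 0.2617, P(genus Q) ≈ 0.2852, P(genus R) ≈ 0.4530
After 'absent': normaliser = 0.35·0.2617 + 0.15·0.2852 + 0.25·0.4530; P(genus P) ≈ 0.3699, P(genus Q) ≈ 0.1728, P(genus R) ≈ 0.4573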